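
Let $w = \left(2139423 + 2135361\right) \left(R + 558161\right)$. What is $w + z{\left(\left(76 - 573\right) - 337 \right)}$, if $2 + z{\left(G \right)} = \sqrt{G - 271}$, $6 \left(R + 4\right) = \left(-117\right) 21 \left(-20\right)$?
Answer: $2421011094046 + i \sqrt{1105} \approx 2.421 \cdot 10^{12} + 33.242 i$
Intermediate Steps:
$R = 8186$ ($R = -4 + \frac{\left(-117\right) 21 \left(-20\right)}{6} = -4 + \frac{\left(-2457\right) \left(-20\right)}{6} = -4 + \frac{1}{6} \cdot 49140 = -4 + 8190 = 8186$)
$z{\left(G \right)} = -2 + \sqrt{-271 + G}$ ($z{\left(G \right)} = -2 + \sqrt{G - 271} = -2 + \sqrt{-271 + G}$)
$w = 2421011094048$ ($w = \left(2139423 + 2135361\right) \left(8186 + 558161\right) = 4274784 \cdot 566347 = 2421011094048$)
$w + z{\left(\left(76 - 573\right) - 337 \right)} = 2421011094048 - \left(2 - \sqrt{-271 + \left(\left(76 - 573\right) - 337\right)}\right) = 2421011094048 - \left(2 - \sqrt{-271 - 834}\right) = 2421011094048 - \left(2 - \sqrt{-1105}\right) = 2421011094048 - \left(2 - i \sqrt{1105}\right) = 2421011094046 + i \sqrt{1105}$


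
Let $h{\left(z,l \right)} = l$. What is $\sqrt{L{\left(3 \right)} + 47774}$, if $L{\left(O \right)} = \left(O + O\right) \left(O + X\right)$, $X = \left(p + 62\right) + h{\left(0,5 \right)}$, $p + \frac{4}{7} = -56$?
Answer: $\frac{\sqrt{2344874}}{7} \approx 218.76$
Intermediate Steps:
$p = - \frac{396}{7}$ ($p = - \frac{4}{7} - 56 = - \frac{396}{7} \approx -56.571$)
$X = \frac{73}{7}$ ($X = \left(- \frac{396}{7} + 62\right) + 5 = \frac{38}{7} + 5 = \frac{73}{7} \approx 10.429$)
$L{\left(O \right)} = 2 O \left(\frac{73}{7} + O\right)$ ($L{\left(O \right)} = \left(O + O\right) \left(O + \frac{73}{7}\right) = 2 O \left(\frac{73}{7} + O\right)$)
$\sqrt{L{\left(3 \right)} + 47774} = \sqrt{\frac{2}{7} \cdot 3 \left(73 + 7 \cdot 3\right) + 47774} = \sqrt{\frac{2}{7} \cdot 3 \left(73 + 21\right) + 47774} = \sqrt{\frac{2}{7} \cdot 3 \cdot 94 + 47774} = \sqrt{\frac{564}{7} + 47774} = \sqrt{\frac{334982}{7}} = \frac{\sqrt{2344874}}{7}$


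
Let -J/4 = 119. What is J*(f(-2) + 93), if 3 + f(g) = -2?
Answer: -41888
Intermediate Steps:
J = -476 (J = -4*119 = -476)
f(g) = -5 (f(g) = -3 - 2 = -5)
J*(f(-2) + 93) = -476*(-5 + 93) = -476*88 = -41888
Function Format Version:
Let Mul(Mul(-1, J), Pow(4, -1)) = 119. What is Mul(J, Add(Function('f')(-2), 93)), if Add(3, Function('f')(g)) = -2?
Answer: -41888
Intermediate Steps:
J = -476 (J = Mul(-4, 119) = -476)
Function('f')(g) = -5 (Function('f')(g) = Add(-3, -2) = -5)
Mul(J, Add(Function('f')(-2), 93)) = Mul(-476, Add(-5, 93)) = Mul(-476, 88) = -41888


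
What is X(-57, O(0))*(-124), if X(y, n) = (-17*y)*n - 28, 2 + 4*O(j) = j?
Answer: 63550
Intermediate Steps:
O(j) = -½ + j/4
X(y, n) = -28 - 17*n*y (X(y, n) = -17*n*y - 28 = -28 - 17*n*y)
X(-57, O(0))*(-124) = (-28 - 17*(-½ + (¼)*0)*(-57))*(-124) = (-28 - 17*(-½ + 0)*(-57))*(-124) = (-28 - 17*(-½)*(-57))*(-124) = (-28 - 969/2)*(-124) = -1025/2*(-124) = 63550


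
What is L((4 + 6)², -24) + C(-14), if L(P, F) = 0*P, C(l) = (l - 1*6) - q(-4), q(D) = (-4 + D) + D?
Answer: -8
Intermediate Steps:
q(D) = -4 + 2*D
C(l) = 6 + l (C(l) = (l - 1*6) - (-4 + 2*(-4)) = (l - 6) - (-4 - 8) = (-6 + l) - 1*(-12) = (-6 + l) + 12 = 6 + l)
L(P, F) = 0
L((4 + 6)², -24) + C(-14) = 0 + (6 - 14) = 0 - 8 = -8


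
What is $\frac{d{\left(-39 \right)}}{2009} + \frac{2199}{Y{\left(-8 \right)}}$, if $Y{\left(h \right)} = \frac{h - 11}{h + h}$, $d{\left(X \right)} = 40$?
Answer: $\frac{70685416}{38171} \approx 1851.8$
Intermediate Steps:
$Y{\left(h \right)} = \frac{-11 + h}{2 h}$
$\frac{d{\left(-39 \right)}}{2009} + \frac{2199}{Y{\left(-8 \right)}} = \frac{40}{2009} + \frac{2199}{\frac{1}{2} \frac{1}{-8} \left(-11 - 8\right)} = 40 \cdot \frac{1}{2009} + \frac{2199}{\frac{1}{2} \left(- \frac{1}{8}\right) \left(-19\right)} = \frac{40}{2009} + \frac{2199}{\frac{19}{16}} = \frac{40}{2009} + 2199 \cdot \frac{16}{19} = \frac{40}{2009} + \frac{35184}{19} = \frac{70685416}{38171}$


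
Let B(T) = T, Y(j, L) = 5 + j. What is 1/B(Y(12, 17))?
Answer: 1/17 ≈ 0.058824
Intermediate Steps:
1/B(Y(12, 17)) = 1/(5 + 12) = 1/17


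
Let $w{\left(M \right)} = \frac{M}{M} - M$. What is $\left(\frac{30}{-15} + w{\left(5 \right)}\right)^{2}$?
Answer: $36$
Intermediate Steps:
$w{\left(M \right)} = 1 - M$
$\left(\frac{30}{-15} + w{\left(5 \right)}\right)^{2} = \left(\frac{30}{-15} + \left(1 - 5\right)\right)^{2} = \left(30 \left(- \frac{1}{15}\right) + \left(1 - 5\right)\right)^{2} = \left(-2 - 4\right)^{2} = \left(-6\right)^{2} = 36$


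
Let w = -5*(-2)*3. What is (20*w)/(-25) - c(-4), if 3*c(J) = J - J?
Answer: -24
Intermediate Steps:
w = 30 (w = 10*3 = 30)
c(J) = 0 (c(J) = (J - J)/3 = (⅓)*0 = 0)
(20*w)/(-25) - c(-4) = (20*30)/(-25) - 1*0 = 600*(-1/25) + 0 = -24 + 0 = -24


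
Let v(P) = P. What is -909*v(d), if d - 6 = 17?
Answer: -20907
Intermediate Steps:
d = 23 (d = 6 + 17 = 23)
-909*v(d) = -909*23 = -20907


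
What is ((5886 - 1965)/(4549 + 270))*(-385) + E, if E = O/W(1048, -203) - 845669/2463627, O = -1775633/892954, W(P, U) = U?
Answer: -674869371393792153643/2152073037041652606 ≈ -313.59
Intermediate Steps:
O = -1775633/892954 (O = -1775633*1/892954 = -1775633/892954 ≈ -1.9885)
E = -148919636392987/446580833584074 (E = -1775633/892954/(-203) - 845669/2463627 = -1775633/892954*(-1/203) - 845669*1/2463627 = 1775633/181269662 - 845669/2463627 = -148919636392987/446580833584074 ≈ -0.33347)
((5886 - 1965)/(4549 + 270))*(-385) + E = ((5886 - 1965)/(4549 + 270))*(-385) - 148919636392987/446580833584074 = (3921/4819)*(-385) - 148919636392987/446580833584074 = -1509585/4819 - 148919636392987/446580833584074 = -674869371393792153643/2152073037041652606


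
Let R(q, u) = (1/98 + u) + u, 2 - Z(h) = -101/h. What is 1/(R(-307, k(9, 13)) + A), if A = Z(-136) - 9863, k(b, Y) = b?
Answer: -6664/65598633 ≈ -0.00010159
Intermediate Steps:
Z(h) = 2 + 101/h (Z(h) = 2 - (-101)/h = 2 + 101/h)
R(q, u) = 1/98 + 2*u (R(q, u) = (1/98 + u) + u = 1/98 + 2*u)
A = -1341197/136 (A = (2 + 101/(-136)) - 9863 = (2 + 101*(-1/136)) - 9863 = (2 - 101/136) - 9863 = 171/136 - 9863 = -1341197/136 ≈ -9861.8)
1/(R(-307, k(9, 13)) + A) = 1/((1/98 + 2*9) - 1341197/136) = 1/((1/98 + 18) - 1341197/136) = 1/(1765/98 - 1341197/136) = 1/(-65598633/6664) = -6664/65598633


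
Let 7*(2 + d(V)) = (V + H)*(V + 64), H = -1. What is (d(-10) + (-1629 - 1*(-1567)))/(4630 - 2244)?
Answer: -521/8351 ≈ -0.062388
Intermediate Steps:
d(V) = -2 + (-1 + V)*(64 + V)/7 (d(V) = -2 + ((V - 1)*(V + 64))/7 = -2 + ((-1 + V)*(64 + V))/7 = -2 + (-1 + V)*(64 + V)/7)
(d(-10) + (-1629 - 1*(-1567)))/(4630 - 2244) = ((-78/7 + 9*(-10) + (⅐)*(-10)²) + (-1629 - 1*(-1567)))/(4630 - 2244) = ((-78/7 - 90 + (⅐)*100) + (-1629 + 1567))/2386 = ((-78/7 - 90 + 100/7) - 62)*(1/2386) = (-608/7 - 62)*(1/2386) = -1042/7*1/2386 = -521/8351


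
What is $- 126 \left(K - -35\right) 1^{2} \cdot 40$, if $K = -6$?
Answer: $-146160$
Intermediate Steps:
$- 126 \left(K - -35\right) 1^{2} \cdot 40 = - 126 \left(-6 - -35\right) 1^{2} \cdot 40 = - 126 \left(-6 + 35\right) 1 \cdot 40 = \left(-126\right) 29 \cdot 40 = \left(-3654\right) 40 = -146160$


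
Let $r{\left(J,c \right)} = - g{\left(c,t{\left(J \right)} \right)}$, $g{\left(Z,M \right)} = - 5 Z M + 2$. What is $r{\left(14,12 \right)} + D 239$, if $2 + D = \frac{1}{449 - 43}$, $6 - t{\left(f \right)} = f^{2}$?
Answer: $- \frac{4823041}{406} \approx -11879.0$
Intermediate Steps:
$t{\left(f \right)} = 6 - f^{2}$
$D = - \frac{811}{406}$ ($D = -2 + \frac{1}{449 - 43} = -2 + \frac{1}{406} = - \frac{811}{406} \approx -1.9975$)
$g{\left(Z,M \right)} = 2 - 5 M Z$ ($g{\left(Z,M \right)} = - 5 M Z + 2 = 2 - 5 M Z$)
$r{\left(J,c \right)} = -2 + 5 c \left(6 - J^{2}\right)$ ($r{\left(J,c \right)} = - (2 - 5 \left(6 - J^{2}\right) c) = - (2 - 5 c \left(6 - J^{2}\right)) = -2 + 5 c \left(6 - J^{2}\right)$)
$r{\left(14,12 \right)} + D 239 = \left(-2 - 60 \left(-6 + 14^{2}\right)\right) - \frac{193829}{406} = \left(-2 - 60 \left(-6 + 196\right)\right) - \frac{193829}{406} = \left(-2 - 60 \cdot 190\right) - \frac{193829}{406} = \left(-2 - 11400\right) - \frac{193829}{406} = -11402 - \frac{193829}{406} = - \frac{4823041}{406}$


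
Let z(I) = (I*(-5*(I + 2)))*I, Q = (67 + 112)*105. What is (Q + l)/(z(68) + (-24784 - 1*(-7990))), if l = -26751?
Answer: 3978/817597 ≈ 0.0048655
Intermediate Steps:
Q = 18795 (Q = 179*105 = 18795)
z(I) = I²*(-10 - 5*I) (z(I) = (I*(-5*(2 + I)))*I = (I*(-10 - 5*I))*I = I²*(-10 - 5*I))
(Q + l)/(z(68) + (-24784 - 1*(-7990))) = (18795 - 26751)/(5*68²*(-2 - 1*68) + (-24784 - 1*(-7990))) = -7956/(5*4624*(-2 - 68) + (-24784 + 7990)) = -7956/(5*4624*(-70) - 16794) = -7956/(-1618400 - 16794) = -7956/(-1635194) = -7956*(-1/1635194) = 3978/817597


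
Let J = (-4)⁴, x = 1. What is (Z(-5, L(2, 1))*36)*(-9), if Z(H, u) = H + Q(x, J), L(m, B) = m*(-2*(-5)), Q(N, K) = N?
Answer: 1296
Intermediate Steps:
J = 256
L(m, B) = 10*m (L(m, B) = m*10 = 10*m)
Z(H, u) = 1 + H (Z(H, u) = H + 1 = 1 + H)
(Z(-5, L(2, 1))*36)*(-9) = ((1 - 5)*36)*(-9) = -4*36*(-9) = -144*(-9) = 1296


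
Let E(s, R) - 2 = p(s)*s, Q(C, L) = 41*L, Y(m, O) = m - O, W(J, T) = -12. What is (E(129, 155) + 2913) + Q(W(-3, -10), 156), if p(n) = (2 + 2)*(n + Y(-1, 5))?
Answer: 72779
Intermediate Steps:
p(n) = -24 + 4*n (p(n) = (2 + 2)*(n + (-1 - 1*5)) = 4*(n + (-1 - 5)) = 4*(n - 6) = 4*(-6 + n) = -24 + 4*n)
E(s, R) = 2 + s*(-24 + 4*s) (E(s, R) = 2 + (-24 + 4*s)*s = 2 + s*(-24 + 4*s))
(E(129, 155) + 2913) + Q(W(-3, -10), 156) = ((2 + 4*129*(-6 + 129)) + 2913) + 41*156 = ((2 + 4*129*123) + 2913) + 6396 = ((2 + 63468) + 2913) + 6396 = (63470 + 2913) + 6396 = 66383 + 6396 = 72779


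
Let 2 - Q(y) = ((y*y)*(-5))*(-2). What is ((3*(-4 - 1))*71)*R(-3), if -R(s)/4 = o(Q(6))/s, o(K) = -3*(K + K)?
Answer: -3050160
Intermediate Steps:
Q(y) = 2 - 10*y² (Q(y) = 2 - (y*y)*(-5)*(-2) = 2 - y²*(-5)*(-2) = 2 - (-5*y²)*(-2) = 2 - 10*y²)
o(K) = -6*K
R(s) = -8592/s (R(s) = -4*(-6*(2 - 10*6²))/s = -4*(-6*(2 - 10*36))/s = -4*(-6*(2 - 360))/s = -4*(-6*(-358))/s = -8592/s)
((3*(-4 - 1))*71)*R(-3) = ((3*(-4 - 1))*71)*(-8592/(-3)) = ((3*(-5))*71)*(-8592*(-⅓)) = -15*71*2864 = -1065*2864 = -3050160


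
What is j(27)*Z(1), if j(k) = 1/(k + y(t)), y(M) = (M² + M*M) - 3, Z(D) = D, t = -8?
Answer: 1/152 ≈ 0.0065789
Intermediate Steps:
y(M) = -3 + 2*M² (y(M) = (M² + M²) - 3 = 2*M² - 3 = -3 + 2*M²)
j(k) = 1/(125 + k) (j(k) = 1/(k + (-3 + 2*(-8)²)) = 1/(k + (-3 + 2*64)) = 1/(k + (-3 + 128)) = 1/(k + 125) = 1/(125 + k))
j(27)*Z(1) = 1/(125 + 27) = 1/152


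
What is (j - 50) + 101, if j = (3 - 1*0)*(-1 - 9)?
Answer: 21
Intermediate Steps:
j = -30 (j = (3 + 0)*(-10) = 3*(-10) = -30)
(j - 50) + 101 = (-30 - 50) + 101 = -80 + 101 = 21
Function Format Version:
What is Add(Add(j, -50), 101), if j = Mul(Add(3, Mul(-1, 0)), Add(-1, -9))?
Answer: 21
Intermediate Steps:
j = -30 (j = Mul(Add(3, 0), -10) = Mul(3, -10) = -30)
Add(Add(j, -50), 101) = Add(Add(-30, -50), 101) = Add(-80, 101) = 21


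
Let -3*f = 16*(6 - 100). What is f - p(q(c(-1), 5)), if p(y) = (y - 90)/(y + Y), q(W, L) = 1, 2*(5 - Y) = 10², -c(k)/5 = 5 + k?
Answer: 65909/132 ≈ 499.31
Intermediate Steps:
c(k) = -25 - 5*k (c(k) = -5*(5 + k) = -25 - 5*k)
Y = -45 (Y = 5 - ½*10² = 5 - ½*100 = 5 - 50 = -45)
f = 1504/3 (f = -16*(6 - 100)/3 = -16*(-94)/3 = -⅓*(-1504) = 1504/3 ≈ 501.33)
p(y) = (-90 + y)/(-45 + y) (p(y) = (y - 90)/(y - 45) = (-90 + y)/(-45 + y))
f - p(q(c(-1), 5)) = 1504/3 - (-90 + 1)/(-45 + 1) = 1504/3 - (-89)/(-44) = 1504/3 - (-1)*(-89)/44 = 1504/3 - 1*89/44 = 1504/3 - 89/44 = 65909/132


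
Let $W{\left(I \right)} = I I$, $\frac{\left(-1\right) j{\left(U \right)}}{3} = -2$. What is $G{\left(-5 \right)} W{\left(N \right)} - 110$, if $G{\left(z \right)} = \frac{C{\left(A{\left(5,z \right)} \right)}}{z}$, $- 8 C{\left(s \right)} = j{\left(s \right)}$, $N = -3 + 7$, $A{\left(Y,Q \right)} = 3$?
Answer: $- \frac{538}{5} \approx -107.6$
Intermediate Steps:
$j{\left(U \right)} = 6$ ($j{\left(U \right)} = \left(-3\right) \left(-2\right) = 6$)
$N = 4$
$C{\left(s \right)} = - \frac{3}{4}$ ($C{\left(s \right)} = \left(- \frac{1}{8}\right) 6 = - \frac{3}{4}$)
$W{\left(I \right)} = I^{2}$
$G{\left(z \right)} = - \frac{3}{4 z}$
$G{\left(-5 \right)} W{\left(N \right)} - 110 = - \frac{3}{4 \left(-5\right)} 4^{2} - 110 = \left(- \frac{3}{4}\right) \left(- \frac{1}{5}\right) 16 - 110 = \frac{3}{20} \cdot 16 - 110 = \frac{12}{5} - 110 = - \frac{538}{5}$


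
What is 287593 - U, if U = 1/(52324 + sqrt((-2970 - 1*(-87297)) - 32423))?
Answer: 196839367202843/684437268 + sqrt(811)/342218634 ≈ 2.8759e+5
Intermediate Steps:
U = 1/(52324 + 8*sqrt(811)) (U = 1/(52324 + sqrt((-2970 + 87297) - 32423)) = 1/(52324 + sqrt(84327 - 32423)) = 1/(52324 + sqrt(51904)) = 1/(52324 + 8*sqrt(811)) ≈ 1.9029e-5)
287593 - U = 287593 - (13081/684437268 - sqrt(811)/342218634) = 287593 + (-13081/684437268 + sqrt(811)/342218634) = 196839367202843/684437268 + sqrt(811)/342218634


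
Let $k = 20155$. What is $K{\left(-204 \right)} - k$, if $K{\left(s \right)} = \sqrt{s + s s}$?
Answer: $-20155 + 2 \sqrt{10353} \approx -19952.0$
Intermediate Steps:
$K{\left(s \right)} = \sqrt{s + s^{2}}$
$K{\left(-204 \right)} - k = \sqrt{- 204 \left(1 - 204\right)} - 20155 = \sqrt{\left(-204\right) \left(-203\right)} - 20155 = \sqrt{41412} - 20155 = 2 \sqrt{10353} - 20155 = -20155 + 2 \sqrt{10353}$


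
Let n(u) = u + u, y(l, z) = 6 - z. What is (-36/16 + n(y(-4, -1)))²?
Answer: 2209/16 ≈ 138.06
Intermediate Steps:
n(u) = 2*u
(-36/16 + n(y(-4, -1)))² = (-36/16 + 2*(6 - 1*(-1)))² = (-36*1/16 + 2*(6 + 1))² = (-9/4 + 2*7)² = (-9/4 + 14)² = (47/4)² = 2209/16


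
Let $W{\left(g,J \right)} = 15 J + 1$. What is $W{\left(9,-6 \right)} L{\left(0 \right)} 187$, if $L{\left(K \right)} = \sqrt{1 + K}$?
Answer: $-16643$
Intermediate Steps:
$W{\left(g,J \right)} = 1 + 15 J$
$W{\left(9,-6 \right)} L{\left(0 \right)} 187 = \left(1 + 15 \left(-6\right)\right) \sqrt{1 + 0} \cdot 187 = \left(1 - 90\right) \sqrt{1} \cdot 187 = \left(-89\right) 1 \cdot 187 = \left(-89\right) 187 = -16643$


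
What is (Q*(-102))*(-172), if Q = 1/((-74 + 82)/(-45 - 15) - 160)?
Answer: -131580/1201 ≈ -109.56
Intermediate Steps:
Q = -15/2402 (Q = 1/(8/(-60) - 160) = 1/(8*(-1/60) - 160) = 1/(-2/15 - 160) = 1/(-2402/15) = -15/2402 ≈ -0.0062448)
(Q*(-102))*(-172) = -15/2402*(-102)*(-172) = (765/1201)*(-172) = -131580/1201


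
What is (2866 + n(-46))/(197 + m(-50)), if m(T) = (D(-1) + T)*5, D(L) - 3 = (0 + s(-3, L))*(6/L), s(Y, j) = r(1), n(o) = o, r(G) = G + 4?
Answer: -15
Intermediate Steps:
r(G) = 4 + G
s(Y, j) = 5 (s(Y, j) = 4 + 1 = 5)
D(L) = 3 + 30/L (D(L) = 3 + (0 + 5)*(6/L) = 3 + 5*(6/L) = 3 + 30/L)
m(T) = -135 + 5*T (m(T) = ((3 + 30/(-1)) + T)*5 = ((3 + 30*(-1)) + T)*5 = ((3 - 30) + T)*5 = (-27 + T)*5 = -135 + 5*T)
(2866 + n(-46))/(197 + m(-50)) = (2866 - 46)/(197 + (-135 + 5*(-50))) = 2820/(197 + (-135 - 250)) = 2820/(197 - 385) = 2820/(-188) = 2820*(-1/188) = -15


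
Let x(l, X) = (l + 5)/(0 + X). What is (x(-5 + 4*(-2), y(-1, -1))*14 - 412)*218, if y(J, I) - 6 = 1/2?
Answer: -1216440/13 ≈ -93572.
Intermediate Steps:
y(J, I) = 13/2 (y(J, I) = 6 + 1/2 = 6 + ½ = 13/2)
x(l, X) = (5 + l)/X
(x(-5 + 4*(-2), y(-1, -1))*14 - 412)*218 = (((5 + (-5 + 4*(-2)))/(13/2))*14 - 412)*218 = ((2*(5 + (-5 - 8))/13)*14 - 412)*218 = ((2*(5 - 13)/13)*14 - 412)*218 = (((2/13)*(-8))*14 - 412)*218 = (-16/13*14 - 412)*218 = (-224/13 - 412)*218 = -5580/13*218 = -1216440/13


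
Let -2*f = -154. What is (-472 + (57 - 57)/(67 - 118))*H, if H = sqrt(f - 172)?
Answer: -472*I*sqrt(95) ≈ -4600.5*I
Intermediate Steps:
f = 77 (f = -1/2*(-154) = 77)
H = I*sqrt(95) (H = sqrt(77 - 172) = sqrt(-95) = I*sqrt(95) ≈ 9.7468*I)
(-472 + (57 - 57)/(67 - 118))*H = (-472 + (57 - 57)/(67 - 118))*(I*sqrt(95)) = (-472 + 0/(-51))*(I*sqrt(95)) = (-472 + 0*(-1/51))*(I*sqrt(95)) = (-472 + 0)*(I*sqrt(95)) = -472*I*sqrt(95)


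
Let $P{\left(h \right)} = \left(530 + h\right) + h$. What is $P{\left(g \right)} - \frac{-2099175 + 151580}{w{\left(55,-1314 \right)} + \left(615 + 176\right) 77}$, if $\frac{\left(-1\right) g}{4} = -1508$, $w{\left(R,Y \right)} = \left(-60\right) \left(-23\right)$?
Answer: $\frac{786390073}{62287} \approx 12625.0$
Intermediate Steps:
$w{\left(R,Y \right)} = 1380$
$g = 6032$ ($g = \left(-4\right) \left(-1508\right) = 6032$)
$P{\left(h \right)} = 530 + 2 h$
$P{\left(g \right)} - \frac{-2099175 + 151580}{w{\left(55,-1314 \right)} + \left(615 + 176\right) 77} = \left(530 + 2 \cdot 6032\right) - \frac{-2099175 + 151580}{1380 + \left(615 + 176\right) 77} = \left(530 + 12064\right) - - \frac{1947595}{1380 + 791 \cdot 77} = 12594 - - \frac{1947595}{1380 + 60907} = 12594 - - \frac{1947595}{62287} = 12594 + \frac{1947595}{62287} = \frac{786390073}{62287}$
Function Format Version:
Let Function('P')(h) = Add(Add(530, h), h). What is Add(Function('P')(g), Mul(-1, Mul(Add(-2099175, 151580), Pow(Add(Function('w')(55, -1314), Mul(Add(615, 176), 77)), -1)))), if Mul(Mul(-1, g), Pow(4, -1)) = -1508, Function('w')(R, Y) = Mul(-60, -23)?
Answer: Rational(786390073, 62287) ≈ 12625.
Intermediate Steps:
Function('w')(R, Y) = 1380
g = 6032 (g = Mul(-4, -1508) = 6032)
Function('P')(h) = Add(530, Mul(2, h))
Add(Function('P')(g), Mul(-1, Mul(Add(-2099175, 151580), Pow(Add(Function('w')(55, -1314), Mul(Add(615, 176), 77)), -1)))) = Add(Add(530, Mul(2, 6032)), Mul(-1, Mul(Add(-2099175, 151580), Pow(Add(1380, Mul(Add(615, 176), 77)), -1)))) = Add(Add(530, 12064), Mul(-1, Mul(-1947595, Pow(Add(1380, Mul(791, 77)), -1)))) = Add(12594, Mul(-1, Mul(-1947595, Pow(Add(1380, 60907), -1)))) = Add(12594, Mul(-1, Mul(-1947595, Pow(62287, -1)))) = Add(12594, Mul(-1, Mul(-1947595, Rational(1, 62287)))) = Add(12594, Mul(-1, Rational(-1947595, 62287))) = Add(12594, Rational(1947595, 62287)) = Rational(786390073, 62287)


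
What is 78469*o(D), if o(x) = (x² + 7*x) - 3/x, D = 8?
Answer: 75094833/8 ≈ 9.3868e+6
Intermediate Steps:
o(x) = x² - 3/x + 7*x
78469*o(D) = 78469*((-3 + 8²*(7 + 8))/8) = 78469*((-3 + 64*15)/8) = 78469*((-3 + 960)/8) = 78469*((⅛)*957) = 78469*(957/8) = 75094833/8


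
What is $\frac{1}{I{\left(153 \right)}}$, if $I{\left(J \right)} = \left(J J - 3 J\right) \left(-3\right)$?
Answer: $- \frac{1}{68850} \approx -1.4524 \cdot 10^{-5}$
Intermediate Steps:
$I{\left(J \right)} = - 3 J^{2} + 9 J$ ($I{\left(J \right)} = \left(J^{2} - 3 J\right) \left(-3\right) = - 3 J^{2} + 9 J$)
$\frac{1}{I{\left(153 \right)}} = \frac{1}{3 \cdot 153 \left(3 - 153\right)} = \frac{1}{3 \cdot 153 \left(-150\right)} = \frac{1}{-68850} = - \frac{1}{68850}$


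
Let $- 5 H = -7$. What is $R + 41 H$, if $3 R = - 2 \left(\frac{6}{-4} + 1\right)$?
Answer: $\frac{866}{15} \approx 57.733$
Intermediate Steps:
$H = \frac{7}{5}$ ($H = \left(- \frac{1}{5}\right) \left(-7\right) = \frac{7}{5} \approx 1.4$)
$R = \frac{1}{3}$ ($R = \frac{\left(-2\right) \left(\frac{6}{-4} + 1\right)}{3} = \frac{\left(-2\right) \left(6 \left(- \frac{1}{4}\right) + 1\right)}{3} = \frac{\left(-2\right) \left(- \frac{3}{2} + 1\right)}{3} = \frac{\left(-2\right) \left(- \frac{1}{2}\right)}{3} = \frac{1}{3} \cdot 1 = \frac{1}{3} \approx 0.33333$)
$R + 41 H = \frac{1}{3} + 41 \cdot \frac{7}{5} = \frac{1}{3} + \frac{287}{5} = \frac{866}{15}$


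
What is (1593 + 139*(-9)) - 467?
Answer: -125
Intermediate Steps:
(1593 + 139*(-9)) - 467 = (1593 - 1251) - 467 = 342 - 467 = -125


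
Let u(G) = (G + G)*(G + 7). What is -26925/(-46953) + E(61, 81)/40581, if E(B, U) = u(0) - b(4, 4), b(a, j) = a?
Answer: 40461319/70570359 ≈ 0.57335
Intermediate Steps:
u(G) = 2*G*(7 + G) (u(G) = (2*G)*(7 + G) = 2*G*(7 + G))
E(B, U) = -4 (E(B, U) = 2*0*(7 + 0) - 1*4 = 2*0*7 - 4 = 0 - 4 = -4)
-26925/(-46953) + E(61, 81)/40581 = -26925/(-46953) - 4/40581 = -26925*(-1/46953) - 4*1/40581 = 8975/15651 - 4/40581 = 40461319/70570359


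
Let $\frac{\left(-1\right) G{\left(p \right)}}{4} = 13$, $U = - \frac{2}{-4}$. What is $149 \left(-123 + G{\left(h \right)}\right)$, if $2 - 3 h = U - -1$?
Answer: $-26075$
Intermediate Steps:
$U = \frac{1}{2}$ ($U = \left(-2\right) \left(- \frac{1}{4}\right) = \frac{1}{2} \approx 0.5$)
$h = \frac{1}{6}$ ($h = \frac{2}{3} - \frac{\frac{1}{2} - -1}{3} = \frac{2}{3} - \frac{\frac{1}{2} + 1}{3} = \frac{2}{3} - \frac{1}{2} = \frac{1}{6} \approx 0.16667$)
$G{\left(p \right)} = -52$ ($G{\left(p \right)} = \left(-4\right) 13 = -52$)
$149 \left(-123 + G{\left(h \right)}\right) = 149 \left(-123 - 52\right) = 149 \left(-175\right) = -26075$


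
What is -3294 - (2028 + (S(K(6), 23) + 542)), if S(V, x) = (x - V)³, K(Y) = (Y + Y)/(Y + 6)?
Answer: -16512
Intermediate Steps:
K(Y) = 2*Y/(6 + Y) (K(Y) = (2*Y)/(6 + Y) = 2*Y/(6 + Y))
-3294 - (2028 + (S(K(6), 23) + 542)) = -3294 - (2028 + (-(2*6/(6 + 6) - 1*23)³ + 542)) = -3294 - (2028 + (-(2*6/12 - 23)³ + 542)) = -3294 - (2028 + (-(2*6*(1/12) - 23)³ + 542)) = -3294 - (2028 + (-(1 - 23)³ + 542)) = -3294 - (2028 + (-1*(-22)³ + 542)) = -3294 - (2028 + (-1*(-10648) + 542)) = -3294 - (2028 + (10648 + 542)) = -3294 - (2028 + 11190) = -3294 - 1*13218 = -3294 - 13218 = -16512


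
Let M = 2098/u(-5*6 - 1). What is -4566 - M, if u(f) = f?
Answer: -139448/31 ≈ -4498.3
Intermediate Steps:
M = -2098/31 (M = 2098/(-5*6 - 1) = 2098/(-30 - 1) = 2098/(-31) = 2098*(-1/31) = -2098/31 ≈ -67.677)
-4566 - M = -4566 - 1*(-2098/31) = -4566 + 2098/31 = -139448/31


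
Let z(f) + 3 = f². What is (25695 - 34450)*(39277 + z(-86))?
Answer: -408595850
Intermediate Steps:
z(f) = -3 + f²
(25695 - 34450)*(39277 + z(-86)) = (25695 - 34450)*(39277 + (-3 + (-86)²)) = -8755*(39277 + (-3 + 7396)) = -8755*(39277 + 7393) = -8755*46670 = -408595850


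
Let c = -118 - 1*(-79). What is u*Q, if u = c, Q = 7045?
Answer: -274755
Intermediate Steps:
c = -39 (c = -118 + 79 = -39)
u = -39
u*Q = -39*7045 = -274755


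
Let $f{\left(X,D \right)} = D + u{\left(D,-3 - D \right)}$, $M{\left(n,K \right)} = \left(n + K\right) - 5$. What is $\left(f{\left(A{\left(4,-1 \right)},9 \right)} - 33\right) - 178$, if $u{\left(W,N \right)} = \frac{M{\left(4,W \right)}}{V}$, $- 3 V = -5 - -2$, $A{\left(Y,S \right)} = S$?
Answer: $-194$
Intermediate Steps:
$M{\left(n,K \right)} = -5 + K + n$ ($M{\left(n,K \right)} = \left(K + n\right) - 5 = -5 + K + n$)
$V = 1$ ($V = - \frac{-5 - -2}{3} = - \frac{-5 + 2}{3} = \left(- \frac{1}{3}\right) \left(-3\right) = 1$)
$u{\left(W,N \right)} = -1 + W$ ($u{\left(W,N \right)} = \frac{-5 + W + 4}{1} = \left(-1 + W\right) 1 = -1 + W$)
$f{\left(X,D \right)} = -1 + 2 D$ ($f{\left(X,D \right)} = D + \left(-1 + D\right) = -1 + 2 D$)
$\left(f{\left(A{\left(4,-1 \right)},9 \right)} - 33\right) - 178 = \left(\left(-1 + 2 \cdot 9\right) - 33\right) - 178 = \left(\left(-1 + 18\right) - 33\right) - 178 = \left(17 - 33\right) - 178 = -16 - 178 = -194$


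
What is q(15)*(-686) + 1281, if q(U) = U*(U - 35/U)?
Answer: -129059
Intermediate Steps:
q(15)*(-686) + 1281 = (-35 + 15²)*(-686) + 1281 = (-35 + 225)*(-686) + 1281 = 190*(-686) + 1281 = -130340 + 1281 = -129059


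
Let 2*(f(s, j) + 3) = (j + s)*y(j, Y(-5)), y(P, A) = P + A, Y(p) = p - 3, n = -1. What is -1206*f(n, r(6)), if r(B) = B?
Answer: 9648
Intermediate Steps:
Y(p) = -3 + p
y(P, A) = A + P
f(s, j) = -3 + (-8 + j)*(j + s)/2 (f(s, j) = -3 + ((j + s)*((-3 - 5) + j))/2 = -3 + ((j + s)*(-8 + j))/2 = -3 + ((-8 + j)*(j + s))/2 = -3 + (-8 + j)*(j + s)/2)
-1206*f(n, r(6)) = -1206*(-3 + (½)*6*(-8 + 6) + (½)*(-1)*(-8 + 6)) = -1206*(-3 + (½)*6*(-2) + (½)*(-1)*(-2)) = -1206*(-3 - 6 + 1) = -1206*(-8) = 9648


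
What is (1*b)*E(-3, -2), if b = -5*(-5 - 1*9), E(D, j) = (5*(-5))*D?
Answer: 5250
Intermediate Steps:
E(D, j) = -25*D
b = 70 (b = -5*(-5 - 9) = -5*(-14) = 70)
(1*b)*E(-3, -2) = (1*70)*(-25*(-3)) = 70*75 = 5250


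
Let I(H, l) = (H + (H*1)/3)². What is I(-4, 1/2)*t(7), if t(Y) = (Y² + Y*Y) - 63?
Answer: 8960/9 ≈ 995.56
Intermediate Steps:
I(H, l) = 16*H²/9 (I(H, l) = (H + H*(⅓))² = (H + H/3)² = (4*H/3)² = 16*H²/9)
t(Y) = -63 + 2*Y² (t(Y) = (Y² + Y²) - 63 = 2*Y² - 63 = -63 + 2*Y²)
I(-4, 1/2)*t(7) = ((16/9)*(-4)²)*(-63 + 2*7²) = ((16/9)*16)*(-63 + 2*49) = 256*(-63 + 98)/9 = (256/9)*35 = 8960/9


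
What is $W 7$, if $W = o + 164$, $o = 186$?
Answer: $2450$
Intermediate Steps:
$W = 350$ ($W = 186 + 164 = 350$)
$W 7 = 350 \cdot 7 = 2450$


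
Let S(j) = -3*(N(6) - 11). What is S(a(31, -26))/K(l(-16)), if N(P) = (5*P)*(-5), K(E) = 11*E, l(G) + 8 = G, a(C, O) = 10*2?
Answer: -161/88 ≈ -1.8295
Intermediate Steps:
a(C, O) = 20
l(G) = -8 + G
N(P) = -25*P
S(j) = 483 (S(j) = -3*(-25*6 - 11) = -3*(-150 - 11) = -3*(-161) = 483)
S(a(31, -26))/K(l(-16)) = 483/((11*(-8 - 16))) = 483/((11*(-24))) = 483/(-264) = 483*(-1/264) = -161/88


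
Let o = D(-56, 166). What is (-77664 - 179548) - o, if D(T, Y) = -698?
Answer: -256514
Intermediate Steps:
o = -698
(-77664 - 179548) - o = (-77664 - 179548) - 1*(-698) = -257212 + 698 = -256514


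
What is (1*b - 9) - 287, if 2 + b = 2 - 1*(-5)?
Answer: -291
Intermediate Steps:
b = 5 (b = -2 + (2 - 1*(-5)) = -2 + (2 + 5) = -2 + 7 = 5)
(1*b - 9) - 287 = (1*5 - 9) - 287 = (5 - 9) - 287 = -4 - 287 = -291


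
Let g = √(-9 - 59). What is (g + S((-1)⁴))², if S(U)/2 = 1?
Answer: -64 + 8*I*√17 ≈ -64.0 + 32.985*I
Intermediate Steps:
S(U) = 2 (S(U) = 2*1 = 2)
g = 2*I*√17 (g = √(-68) = 2*I*√17 ≈ 8.2462*I)
(g + S((-1)⁴))² = (2*I*√17 + 2)² = (2 + 2*I*√17)²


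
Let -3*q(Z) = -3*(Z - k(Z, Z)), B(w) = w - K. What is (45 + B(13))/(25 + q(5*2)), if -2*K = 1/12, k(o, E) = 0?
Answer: 199/120 ≈ 1.6583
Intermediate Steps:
K = -1/24 (K = -½/12 = -½*1/12 = -1/24 ≈ -0.041667)
B(w) = 1/24 + w (B(w) = w - 1*(-1/24) = w + 1/24 = 1/24 + w)
q(Z) = Z (q(Z) = -(-1)*(Z - 1*0) = -(-1)*(Z + 0) = -(-1)*Z = Z)
(45 + B(13))/(25 + q(5*2)) = (45 + (1/24 + 13))/(25 + 5*2) = (45 + 313/24)/(25 + 10) = (1393/24)/35 = (1393/24)*(1/35) = 199/120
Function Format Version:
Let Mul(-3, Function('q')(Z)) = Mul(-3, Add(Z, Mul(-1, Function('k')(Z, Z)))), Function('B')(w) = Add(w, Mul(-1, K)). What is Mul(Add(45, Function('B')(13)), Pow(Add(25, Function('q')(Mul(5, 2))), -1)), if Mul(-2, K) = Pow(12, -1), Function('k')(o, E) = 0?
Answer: Rational(199, 120) ≈ 1.6583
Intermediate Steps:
K = Rational(-1, 24) (K = Mul(Rational(-1, 2), Pow(12, -1)) = Mul(Rational(-1, 2), Rational(1, 12)) = Rational(-1, 24) ≈ -0.041667)
Function('B')(w) = Add(Rational(1, 24), w) (Function('B')(w) = Add(w, Mul(-1, Rational(-1, 24))) = Add(w, Rational(1, 24)) = Add(Rational(1, 24), w))
Function('q')(Z) = Z (Function('q')(Z) = Mul(Rational(-1, 3), Mul(-3, Add(Z, Mul(-1, 0)))) = Mul(Rational(-1, 3), Mul(-3, Add(Z, 0))) = Mul(Rational(-1, 3), Mul(-3, Z)) = Z)
Mul(Add(45, Function('B')(13)), Pow(Add(25, Function('q')(Mul(5, 2))), -1)) = Mul(Add(45, Add(Rational(1, 24), 13)), Pow(Add(25, Mul(5, 2)), -1)) = Mul(Add(45, Rational(313, 24)), Pow(Add(25, 10), -1)) = Mul(Rational(1393, 24), Pow(35, -1)) = Mul(Rational(1393, 24), Rational(1, 35)) = Rational(199, 120)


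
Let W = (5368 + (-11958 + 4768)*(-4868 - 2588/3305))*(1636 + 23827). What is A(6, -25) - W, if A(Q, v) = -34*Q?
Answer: -589287100408100/661 ≈ -8.9151e+11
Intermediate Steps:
W = 589287100273256/661 (W = (5368 - 7190*(-4868 - 2588*1/3305))*25463 = (5368 - 7190*(-4868 - 2588/3305))*25463 = (5368 - 7190*(-16091328/3305))*25463 = (5368 + 23139329664/661)*25463 = (23142877912/661)*25463 = 589287100273256/661 ≈ 8.9151e+11)
A(6, -25) - W = -34*6 - 1*589287100273256/661 = -204 - 589287100273256/661 = -589287100408100/661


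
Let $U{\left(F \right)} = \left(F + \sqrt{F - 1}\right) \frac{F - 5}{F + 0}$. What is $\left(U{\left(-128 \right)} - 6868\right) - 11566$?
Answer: $-18567 + \frac{133 i \sqrt{129}}{128} \approx -18567.0 + 11.801 i$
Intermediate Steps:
$U{\left(F \right)} = \frac{\left(-5 + F\right) \left(F + \sqrt{-1 + F}\right)}{F}$ ($U{\left(F \right)} = \left(F + \sqrt{-1 + F}\right) \frac{-5 + F}{F} = \frac{\left(-5 + F\right) \left(F + \sqrt{-1 + F}\right)}{F}$)
$\left(U{\left(-128 \right)} - 6868\right) - 11566 = \left(\left(-5 - 128 + \sqrt{-1 - 128} - \frac{5 \sqrt{-1 - 128}}{-128}\right) - 6868\right) - 11566 = \left(\left(-5 - 128 + \sqrt{-129} - - \frac{5 \sqrt{-129}}{128}\right) - 6868\right) - 11566 = \left(\left(-5 - 128 + i \sqrt{129} - - \frac{5 i \sqrt{129}}{128}\right) - 6868\right) - 11566 = \left(\left(-5 - 128 + i \sqrt{129} + \frac{5 i \sqrt{129}}{128}\right) - 6868\right) - 11566 = \left(\left(-133 + \frac{133 i \sqrt{129}}{128}\right) - 6868\right) - 11566 = \left(-7001 + \frac{133 i \sqrt{129}}{128}\right) - 11566 = -18567 + \frac{133 i \sqrt{129}}{128}$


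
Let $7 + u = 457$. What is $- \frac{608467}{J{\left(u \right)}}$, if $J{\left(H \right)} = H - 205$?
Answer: $- \frac{608467}{245} \approx -2483.5$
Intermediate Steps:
$u = 450$ ($u = -7 + 457 = 450$)
$J{\left(H \right)} = -205 + H$
$- \frac{608467}{J{\left(u \right)}} = - \frac{608467}{-205 + 450} = - \frac{608467}{245}$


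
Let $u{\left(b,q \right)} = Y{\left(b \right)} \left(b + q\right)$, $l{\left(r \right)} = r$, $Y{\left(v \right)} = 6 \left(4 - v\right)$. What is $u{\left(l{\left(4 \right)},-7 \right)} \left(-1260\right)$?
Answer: $0$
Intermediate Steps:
$Y{\left(v \right)} = 24 - 6 v$
$u{\left(b,q \right)} = \left(24 - 6 b\right) \left(b + q\right)$
$u{\left(l{\left(4 \right)},-7 \right)} \left(-1260\right) = - 6 \left(-4 + 4\right) \left(4 - 7\right) \left(-1260\right) = \left(-6\right) 0 \left(-3\right) \left(-1260\right) = 0 \left(-1260\right) = 0$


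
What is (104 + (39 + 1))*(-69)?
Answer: -9936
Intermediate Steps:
(104 + (39 + 1))*(-69) = (104 + 40)*(-69) = 144*(-69) = -9936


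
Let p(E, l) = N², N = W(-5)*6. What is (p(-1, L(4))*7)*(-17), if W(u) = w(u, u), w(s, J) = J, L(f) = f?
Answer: -107100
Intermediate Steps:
W(u) = u
N = -30 (N = -5*6 = -30)
p(E, l) = 900 (p(E, l) = (-30)² = 900)
(p(-1, L(4))*7)*(-17) = (900*7)*(-17) = 6300*(-17) = -107100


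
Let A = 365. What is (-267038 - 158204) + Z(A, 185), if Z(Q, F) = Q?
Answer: -424877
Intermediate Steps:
(-267038 - 158204) + Z(A, 185) = (-267038 - 158204) + 365 = -425242 + 365 = -424877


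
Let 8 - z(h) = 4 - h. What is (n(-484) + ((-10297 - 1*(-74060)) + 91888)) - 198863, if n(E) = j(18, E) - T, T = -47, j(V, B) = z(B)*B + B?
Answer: 188671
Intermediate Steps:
z(h) = 4 + h (z(h) = 8 - (4 - h) = 8 + (-4 + h) = 4 + h)
j(V, B) = B + B*(4 + B) (j(V, B) = (4 + B)*B + B = B*(4 + B) + B = B + B*(4 + B))
n(E) = 47 + E*(5 + E) (n(E) = E*(5 + E) - 1*(-47) = E*(5 + E) + 47 = 47 + E*(5 + E))
(n(-484) + ((-10297 - 1*(-74060)) + 91888)) - 198863 = ((47 - 484*(5 - 484)) + ((-10297 - 1*(-74060)) + 91888)) - 198863 = ((47 - 484*(-479)) + ((-10297 + 74060) + 91888)) - 198863 = ((47 + 231836) + (63763 + 91888)) - 198863 = (231883 + 155651) - 198863 = 387534 - 198863 = 188671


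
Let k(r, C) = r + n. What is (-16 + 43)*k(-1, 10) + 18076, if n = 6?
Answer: 18211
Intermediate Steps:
k(r, C) = 6 + r (k(r, C) = r + 6 = 6 + r)
(-16 + 43)*k(-1, 10) + 18076 = (-16 + 43)*(6 - 1) + 18076 = 27*5 + 18076 = 135 + 18076 = 18211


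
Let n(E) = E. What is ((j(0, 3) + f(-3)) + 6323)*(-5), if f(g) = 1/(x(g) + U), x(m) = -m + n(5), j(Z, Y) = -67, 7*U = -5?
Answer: -1595315/51 ≈ -31281.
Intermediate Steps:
U = -5/7 (U = (⅐)*(-5) = -5/7 ≈ -0.71429)
x(m) = 5 - m (x(m) = -m + 5 = 5 - m)
f(g) = 1/(30/7 - g) (f(g) = 1/((5 - g) - 5/7) = 1/(30/7 - g))
((j(0, 3) + f(-3)) + 6323)*(-5) = ((-67 - 7/(-30 + 7*(-3))) + 6323)*(-5) = ((-67 - 7/(-30 - 21)) + 6323)*(-5) = ((-67 - 7/(-51)) + 6323)*(-5) = ((-67 - 7*(-1/51)) + 6323)*(-5) = ((-67 + 7/51) + 6323)*(-5) = (-3410/51 + 6323)*(-5) = (319063/51)*(-5) = -1595315/51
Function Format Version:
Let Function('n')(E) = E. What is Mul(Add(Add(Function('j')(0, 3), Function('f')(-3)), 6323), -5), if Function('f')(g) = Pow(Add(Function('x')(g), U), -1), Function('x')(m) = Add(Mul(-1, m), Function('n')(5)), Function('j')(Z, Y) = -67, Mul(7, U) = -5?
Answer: Rational(-1595315, 51) ≈ -31281.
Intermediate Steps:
U = Rational(-5, 7) (U = Mul(Rational(1, 7), -5) = Rational(-5, 7) ≈ -0.71429)
Function('x')(m) = Add(5, Mul(-1, m)) (Function('x')(m) = Add(Mul(-1, m), 5) = Add(5, Mul(-1, m)))
Function('f')(g) = Pow(Add(Rational(30, 7), Mul(-1, g)), -1) (Function('f')(g) = Pow(Add(Add(5, Mul(-1, g)), Rational(-5, 7)), -1) = Pow(Add(Rational(30, 7), Mul(-1, g)), -1))
Mul(Add(Add(Function('j')(0, 3), Function('f')(-3)), 6323), -5) = Mul(Add(Add(-67, Mul(-7, Pow(Add(-30, Mul(7, -3)), -1))), 6323), -5) = Mul(Add(Add(-67, Mul(-7, Pow(Add(-30, -21), -1))), 6323), -5) = Mul(Add(Add(-67, Mul(-7, Pow(-51, -1))), 6323), -5) = Mul(Add(Add(-67, Mul(-7, Rational(-1, 51))), 6323), -5) = Mul(Add(Add(-67, Rational(7, 51)), 6323), -5) = Mul(Add(Rational(-3410, 51), 6323), -5) = Mul(Rational(319063, 51), -5) = Rational(-1595315, 51)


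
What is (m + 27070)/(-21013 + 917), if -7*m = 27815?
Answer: -161675/140672 ≈ -1.1493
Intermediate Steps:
m = -27815/7 (m = -⅐*27815 = -27815/7 ≈ -3973.6)
(m + 27070)/(-21013 + 917) = (-27815/7 + 27070)/(-21013 + 917) = (161675/7)/(-20096) = (161675/7)*(-1/20096) = -161675/140672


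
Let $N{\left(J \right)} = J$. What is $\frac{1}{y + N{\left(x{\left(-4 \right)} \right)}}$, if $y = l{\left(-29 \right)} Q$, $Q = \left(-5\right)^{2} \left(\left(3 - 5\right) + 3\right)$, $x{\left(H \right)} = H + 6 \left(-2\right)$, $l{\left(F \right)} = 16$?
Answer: $\frac{1}{384} \approx 0.0026042$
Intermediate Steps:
$x{\left(H \right)} = -12 + H$ ($x{\left(H \right)} = H - 12 = -12 + H$)
$Q = 25$ ($Q = 25 \left(-2 + 3\right) = 25 \cdot 1 = 25$)
$y = 400$ ($y = 16 \cdot 25 = 400$)
$\frac{1}{y + N{\left(x{\left(-4 \right)} \right)}} = \frac{1}{400 - 16} = \frac{1}{384}$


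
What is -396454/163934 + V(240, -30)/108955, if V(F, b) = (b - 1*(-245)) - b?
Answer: -616506882/255163271 ≈ -2.4161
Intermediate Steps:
V(F, b) = 245 (V(F, b) = (b + 245) - b = (245 + b) - b = 245)
-396454/163934 + V(240, -30)/108955 = -396454/163934 + 245/108955 = -396454*1/163934 + 245*(1/108955) = -198227/81967 + 7/3113 = -616506882/255163271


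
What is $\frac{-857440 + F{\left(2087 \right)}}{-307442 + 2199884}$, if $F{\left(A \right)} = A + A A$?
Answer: $\frac{1750108}{946221} \approx 1.8496$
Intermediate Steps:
$F{\left(A \right)} = A + A^{2}$
$\frac{-857440 + F{\left(2087 \right)}}{-307442 + 2199884} = \frac{-857440 + 2087 \left(1 + 2087\right)}{-307442 + 2199884} = \frac{-857440 + 2087 \cdot 2088}{1892442} = \left(-857440 + 4357656\right) \frac{1}{1892442} = 3500216 \cdot \frac{1}{1892442} = \frac{1750108}{946221}$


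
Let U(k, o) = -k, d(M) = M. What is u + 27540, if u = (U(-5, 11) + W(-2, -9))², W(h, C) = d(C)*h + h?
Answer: 27981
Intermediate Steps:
W(h, C) = h + C*h (W(h, C) = C*h + h = h + C*h)
u = 441 (u = (-1*(-5) - 2*(1 - 9))² = (5 - 2*(-8))² = (5 + 16)² = 21² = 441)
u + 27540 = 441 + 27540 = 27981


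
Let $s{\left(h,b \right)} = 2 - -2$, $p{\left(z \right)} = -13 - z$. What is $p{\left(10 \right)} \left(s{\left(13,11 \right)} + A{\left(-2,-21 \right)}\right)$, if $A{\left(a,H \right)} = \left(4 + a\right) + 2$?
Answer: $-184$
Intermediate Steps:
$A{\left(a,H \right)} = 6 + a$
$s{\left(h,b \right)} = 4$ ($s{\left(h,b \right)} = 2 + 2 = 4$)
$p{\left(10 \right)} \left(s{\left(13,11 \right)} + A{\left(-2,-21 \right)}\right) = \left(-13 - 10\right) \left(4 + \left(6 - 2\right)\right) = \left(-13 - 10\right) \left(4 + 4\right) = \left(-23\right) 8 = -184$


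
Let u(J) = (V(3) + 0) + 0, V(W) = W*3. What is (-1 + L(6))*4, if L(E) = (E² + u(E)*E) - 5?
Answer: 336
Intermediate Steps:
V(W) = 3*W
u(J) = 9 (u(J) = (3*3 + 0) + 0 = (9 + 0) + 0 = 9 + 0 = 9)
L(E) = -5 + E² + 9*E (L(E) = (E² + 9*E) - 5 = -5 + E² + 9*E)
(-1 + L(6))*4 = (-1 + (-5 + 6² + 9*6))*4 = (-1 + (-5 + 36 + 54))*4 = (-1 + 85)*4 = 84*4 = 336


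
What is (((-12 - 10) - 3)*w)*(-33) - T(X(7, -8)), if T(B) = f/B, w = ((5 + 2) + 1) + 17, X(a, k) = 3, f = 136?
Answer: 61739/3 ≈ 20580.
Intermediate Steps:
w = 25 (w = (7 + 1) + 17 = 8 + 17 = 25)
T(B) = 136/B
(((-12 - 10) - 3)*w)*(-33) - T(X(7, -8)) = (((-12 - 10) - 3)*25)*(-33) - 136/3 = ((-22 - 3)*25)*(-33) - 136/3 = -25*25*(-33) - 1*136/3 = -625*(-33) - 136/3 = 20625 - 136/3 = 61739/3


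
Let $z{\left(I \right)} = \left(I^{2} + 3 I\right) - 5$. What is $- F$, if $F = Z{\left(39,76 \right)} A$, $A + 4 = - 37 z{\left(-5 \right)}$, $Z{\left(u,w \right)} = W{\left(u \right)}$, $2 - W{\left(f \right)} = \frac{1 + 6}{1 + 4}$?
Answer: $\frac{567}{5} \approx 113.4$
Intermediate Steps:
$W{\left(f \right)} = \frac{3}{5}$ ($W{\left(f \right)} = 2 - \frac{1 + 6}{1 + 4} = 2 - \frac{7}{5} = \frac{3}{5}$)
$Z{\left(u,w \right)} = \frac{3}{5}$
$z{\left(I \right)} = -5 + I^{2} + 3 I$
$A = -189$ ($A = -4 - 37 \left(-5 + \left(-5\right)^{2} + 3 \left(-5\right)\right) = -4 - 37 \left(-5 + 25 - 15\right) = -4 - 185 = -189$)
$F = - \frac{567}{5}$ ($F = \frac{3}{5} \left(-189\right) = - \frac{567}{5} \approx -113.4$)
$- F = \left(-1\right) \left(- \frac{567}{5}\right) = \frac{567}{5}$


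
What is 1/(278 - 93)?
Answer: 1/185 ≈ 0.0054054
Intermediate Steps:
1/(278 - 93) = 1/185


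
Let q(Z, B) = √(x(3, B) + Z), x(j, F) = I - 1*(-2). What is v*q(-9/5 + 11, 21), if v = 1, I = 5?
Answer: 9*√5/5 ≈ 4.0249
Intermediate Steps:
x(j, F) = 7 (x(j, F) = 5 - 1*(-2) = 5 + 2 = 7)
q(Z, B) = √(7 + Z)
v*q(-9/5 + 11, 21) = 1*√(7 + (-9/5 + 11)) = 1*√(7 + 46/5) = 1*√(81/5) = 1*(9*√5/5) = 9*√5/5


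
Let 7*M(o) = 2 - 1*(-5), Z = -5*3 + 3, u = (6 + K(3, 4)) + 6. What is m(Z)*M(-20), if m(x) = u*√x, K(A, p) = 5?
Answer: 34*I*√3 ≈ 58.89*I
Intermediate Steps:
u = 17 (u = (6 + 5) + 6 = 11 + 6 = 17)
Z = -12 (Z = -15 + 3 = -12)
m(x) = 17*√x
M(o) = 1 (M(o) = (2 - 1*(-5))/7 = (2 + 5)/7 = (⅐)*7 = 1)
m(Z)*M(-20) = (17*√(-12))*1 = (17*(2*I*√3))*1 = (34*I*√3)*1 = 34*I*√3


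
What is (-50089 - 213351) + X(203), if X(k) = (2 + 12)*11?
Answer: -263286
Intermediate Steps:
X(k) = 154 (X(k) = 14*11 = 154)
(-50089 - 213351) + X(203) = (-50089 - 213351) + 154 = -263440 + 154 = -263286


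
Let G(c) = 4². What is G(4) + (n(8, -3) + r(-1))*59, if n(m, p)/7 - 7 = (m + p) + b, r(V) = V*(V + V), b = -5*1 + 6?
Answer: 5503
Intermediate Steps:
G(c) = 16
b = 1 (b = -5 + 6 = 1)
r(V) = 2*V² (r(V) = V*(2*V) = 2*V²)
n(m, p) = 56 + 7*m + 7*p (n(m, p) = 49 + 7*((m + p) + 1) = 49 + 7*(1 + m + p) = 49 + (7 + 7*m + 7*p) = 56 + 7*m + 7*p)
G(4) + (n(8, -3) + r(-1))*59 = 16 + ((56 + 7*8 + 7*(-3)) + 2*(-1)²)*59 = 16 + ((56 + 56 - 21) + 2*1)*59 = 16 + (91 + 2)*59 = 16 + 93*59 = 16 + 5487 = 5503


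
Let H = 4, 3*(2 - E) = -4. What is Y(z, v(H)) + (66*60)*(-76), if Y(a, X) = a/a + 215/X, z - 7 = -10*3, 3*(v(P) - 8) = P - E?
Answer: -22269031/74 ≈ -3.0093e+5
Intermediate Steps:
E = 10/3 (E = 2 - ⅓*(-4) = 2 + 4/3 = 10/3 ≈ 3.3333)
v(P) = 62/9 + P/3 (v(P) = 8 + (P - 1*10/3)/3 = 8 + (P - 10/3)/3 = 8 + (-10/3 + P)/3 = 8 + (-10/9 + P/3) = 62/9 + P/3)
z = -23 (z = 7 - 10*3 = 7 - 30 = -23)
Y(a, X) = 1 + 215/X
Y(z, v(H)) + (66*60)*(-76) = (215 + (62/9 + (⅓)*4))/(62/9 + (⅓)*4) + (66*60)*(-76) = (215 + (62/9 + 4/3))/(62/9 + 4/3) + 3960*(-76) = (215 + 74/9)/(74/9) - 300960 = (9/74)*(2009/9) - 300960 = 2009/74 - 300960 = -22269031/74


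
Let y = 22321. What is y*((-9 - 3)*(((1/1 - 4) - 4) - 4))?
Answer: 2946372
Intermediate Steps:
y*((-9 - 3)*(((1/1 - 4) - 4) - 4)) = 22321*((-9 - 3)*(((1/1 - 4) - 4) - 4)) = 22321*(-12*(((1 - 4) - 4) - 4)) = 22321*(-12*((-3 - 4) - 4)) = 22321*(-12*(-7 - 4)) = 22321*(-12*(-11)) = 22321*132 = 2946372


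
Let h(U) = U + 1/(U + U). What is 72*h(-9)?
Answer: -652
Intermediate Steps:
h(U) = U + 1/(2*U)
72*h(-9) = 72*(-9 + (½)/(-9)) = 72*(-9 + (½)*(-⅑)) = 72*(-9 - 1/18) = 72*(-163/18) = -652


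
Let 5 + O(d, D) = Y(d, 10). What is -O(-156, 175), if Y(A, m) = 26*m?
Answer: -255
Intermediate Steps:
O(d, D) = 255 (O(d, D) = -5 + 26*10 = -5 + 260 = 255)
-O(-156, 175) = -1*255 = -255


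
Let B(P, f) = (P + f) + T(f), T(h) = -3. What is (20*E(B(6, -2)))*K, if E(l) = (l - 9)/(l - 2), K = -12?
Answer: -1920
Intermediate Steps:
B(P, f) = -3 + P + f (B(P, f) = (P + f) - 3 = -3 + P + f)
E(l) = (-9 + l)/(-2 + l)
(20*E(B(6, -2)))*K = (20*((-9 + (-3 + 6 - 2))/(-2 + (-3 + 6 - 2))))*(-12) = (20*((-9 + 1)/(-2 + 1)))*(-12) = (20*(-8/(-1)))*(-12) = (20*(-1*(-8)))*(-12) = (20*8)*(-12) = 160*(-12) = -1920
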